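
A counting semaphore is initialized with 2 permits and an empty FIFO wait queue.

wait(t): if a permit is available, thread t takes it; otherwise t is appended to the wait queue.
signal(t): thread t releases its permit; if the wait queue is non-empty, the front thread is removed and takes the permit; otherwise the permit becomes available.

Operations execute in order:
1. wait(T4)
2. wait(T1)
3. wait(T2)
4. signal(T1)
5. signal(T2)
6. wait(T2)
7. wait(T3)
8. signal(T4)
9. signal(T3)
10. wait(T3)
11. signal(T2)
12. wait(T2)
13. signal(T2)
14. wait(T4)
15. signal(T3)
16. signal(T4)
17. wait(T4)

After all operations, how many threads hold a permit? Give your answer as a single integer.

Step 1: wait(T4) -> count=1 queue=[] holders={T4}
Step 2: wait(T1) -> count=0 queue=[] holders={T1,T4}
Step 3: wait(T2) -> count=0 queue=[T2] holders={T1,T4}
Step 4: signal(T1) -> count=0 queue=[] holders={T2,T4}
Step 5: signal(T2) -> count=1 queue=[] holders={T4}
Step 6: wait(T2) -> count=0 queue=[] holders={T2,T4}
Step 7: wait(T3) -> count=0 queue=[T3] holders={T2,T4}
Step 8: signal(T4) -> count=0 queue=[] holders={T2,T3}
Step 9: signal(T3) -> count=1 queue=[] holders={T2}
Step 10: wait(T3) -> count=0 queue=[] holders={T2,T3}
Step 11: signal(T2) -> count=1 queue=[] holders={T3}
Step 12: wait(T2) -> count=0 queue=[] holders={T2,T3}
Step 13: signal(T2) -> count=1 queue=[] holders={T3}
Step 14: wait(T4) -> count=0 queue=[] holders={T3,T4}
Step 15: signal(T3) -> count=1 queue=[] holders={T4}
Step 16: signal(T4) -> count=2 queue=[] holders={none}
Step 17: wait(T4) -> count=1 queue=[] holders={T4}
Final holders: {T4} -> 1 thread(s)

Answer: 1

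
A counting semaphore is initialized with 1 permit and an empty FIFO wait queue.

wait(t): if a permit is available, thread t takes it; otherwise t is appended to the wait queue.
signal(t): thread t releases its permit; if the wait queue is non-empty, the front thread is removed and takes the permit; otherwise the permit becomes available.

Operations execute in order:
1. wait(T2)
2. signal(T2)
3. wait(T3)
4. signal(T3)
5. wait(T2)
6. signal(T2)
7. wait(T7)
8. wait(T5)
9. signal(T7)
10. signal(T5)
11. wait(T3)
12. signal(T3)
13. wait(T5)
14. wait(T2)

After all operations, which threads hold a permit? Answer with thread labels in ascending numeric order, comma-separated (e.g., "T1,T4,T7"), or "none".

Step 1: wait(T2) -> count=0 queue=[] holders={T2}
Step 2: signal(T2) -> count=1 queue=[] holders={none}
Step 3: wait(T3) -> count=0 queue=[] holders={T3}
Step 4: signal(T3) -> count=1 queue=[] holders={none}
Step 5: wait(T2) -> count=0 queue=[] holders={T2}
Step 6: signal(T2) -> count=1 queue=[] holders={none}
Step 7: wait(T7) -> count=0 queue=[] holders={T7}
Step 8: wait(T5) -> count=0 queue=[T5] holders={T7}
Step 9: signal(T7) -> count=0 queue=[] holders={T5}
Step 10: signal(T5) -> count=1 queue=[] holders={none}
Step 11: wait(T3) -> count=0 queue=[] holders={T3}
Step 12: signal(T3) -> count=1 queue=[] holders={none}
Step 13: wait(T5) -> count=0 queue=[] holders={T5}
Step 14: wait(T2) -> count=0 queue=[T2] holders={T5}
Final holders: T5

Answer: T5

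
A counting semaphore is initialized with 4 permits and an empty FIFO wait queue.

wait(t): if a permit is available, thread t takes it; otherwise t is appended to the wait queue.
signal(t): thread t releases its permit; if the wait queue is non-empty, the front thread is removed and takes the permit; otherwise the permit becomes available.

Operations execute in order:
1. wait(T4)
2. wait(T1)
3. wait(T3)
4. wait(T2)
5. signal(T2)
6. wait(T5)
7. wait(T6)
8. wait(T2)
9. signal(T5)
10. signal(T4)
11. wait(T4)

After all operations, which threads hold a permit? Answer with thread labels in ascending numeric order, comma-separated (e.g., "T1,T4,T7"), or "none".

Answer: T1,T2,T3,T6

Derivation:
Step 1: wait(T4) -> count=3 queue=[] holders={T4}
Step 2: wait(T1) -> count=2 queue=[] holders={T1,T4}
Step 3: wait(T3) -> count=1 queue=[] holders={T1,T3,T4}
Step 4: wait(T2) -> count=0 queue=[] holders={T1,T2,T3,T4}
Step 5: signal(T2) -> count=1 queue=[] holders={T1,T3,T4}
Step 6: wait(T5) -> count=0 queue=[] holders={T1,T3,T4,T5}
Step 7: wait(T6) -> count=0 queue=[T6] holders={T1,T3,T4,T5}
Step 8: wait(T2) -> count=0 queue=[T6,T2] holders={T1,T3,T4,T5}
Step 9: signal(T5) -> count=0 queue=[T2] holders={T1,T3,T4,T6}
Step 10: signal(T4) -> count=0 queue=[] holders={T1,T2,T3,T6}
Step 11: wait(T4) -> count=0 queue=[T4] holders={T1,T2,T3,T6}
Final holders: T1,T2,T3,T6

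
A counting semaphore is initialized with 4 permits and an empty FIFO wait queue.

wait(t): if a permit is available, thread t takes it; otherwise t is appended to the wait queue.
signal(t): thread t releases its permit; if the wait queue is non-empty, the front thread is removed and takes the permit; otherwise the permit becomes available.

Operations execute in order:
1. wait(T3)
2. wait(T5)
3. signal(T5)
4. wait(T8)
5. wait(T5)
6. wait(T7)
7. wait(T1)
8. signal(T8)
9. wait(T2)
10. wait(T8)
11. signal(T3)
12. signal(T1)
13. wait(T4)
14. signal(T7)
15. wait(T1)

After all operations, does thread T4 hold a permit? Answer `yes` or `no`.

Step 1: wait(T3) -> count=3 queue=[] holders={T3}
Step 2: wait(T5) -> count=2 queue=[] holders={T3,T5}
Step 3: signal(T5) -> count=3 queue=[] holders={T3}
Step 4: wait(T8) -> count=2 queue=[] holders={T3,T8}
Step 5: wait(T5) -> count=1 queue=[] holders={T3,T5,T8}
Step 6: wait(T7) -> count=0 queue=[] holders={T3,T5,T7,T8}
Step 7: wait(T1) -> count=0 queue=[T1] holders={T3,T5,T7,T8}
Step 8: signal(T8) -> count=0 queue=[] holders={T1,T3,T5,T7}
Step 9: wait(T2) -> count=0 queue=[T2] holders={T1,T3,T5,T7}
Step 10: wait(T8) -> count=0 queue=[T2,T8] holders={T1,T3,T5,T7}
Step 11: signal(T3) -> count=0 queue=[T8] holders={T1,T2,T5,T7}
Step 12: signal(T1) -> count=0 queue=[] holders={T2,T5,T7,T8}
Step 13: wait(T4) -> count=0 queue=[T4] holders={T2,T5,T7,T8}
Step 14: signal(T7) -> count=0 queue=[] holders={T2,T4,T5,T8}
Step 15: wait(T1) -> count=0 queue=[T1] holders={T2,T4,T5,T8}
Final holders: {T2,T4,T5,T8} -> T4 in holders

Answer: yes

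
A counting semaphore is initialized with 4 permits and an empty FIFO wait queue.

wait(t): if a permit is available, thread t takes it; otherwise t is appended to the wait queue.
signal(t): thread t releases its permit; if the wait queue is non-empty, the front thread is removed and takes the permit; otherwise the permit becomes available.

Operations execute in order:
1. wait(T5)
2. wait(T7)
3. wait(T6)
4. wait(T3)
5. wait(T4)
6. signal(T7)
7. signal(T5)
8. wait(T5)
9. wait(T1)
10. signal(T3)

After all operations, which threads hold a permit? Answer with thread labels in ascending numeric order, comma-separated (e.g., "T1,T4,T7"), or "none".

Step 1: wait(T5) -> count=3 queue=[] holders={T5}
Step 2: wait(T7) -> count=2 queue=[] holders={T5,T7}
Step 3: wait(T6) -> count=1 queue=[] holders={T5,T6,T7}
Step 4: wait(T3) -> count=0 queue=[] holders={T3,T5,T6,T7}
Step 5: wait(T4) -> count=0 queue=[T4] holders={T3,T5,T6,T7}
Step 6: signal(T7) -> count=0 queue=[] holders={T3,T4,T5,T6}
Step 7: signal(T5) -> count=1 queue=[] holders={T3,T4,T6}
Step 8: wait(T5) -> count=0 queue=[] holders={T3,T4,T5,T6}
Step 9: wait(T1) -> count=0 queue=[T1] holders={T3,T4,T5,T6}
Step 10: signal(T3) -> count=0 queue=[] holders={T1,T4,T5,T6}
Final holders: T1,T4,T5,T6

Answer: T1,T4,T5,T6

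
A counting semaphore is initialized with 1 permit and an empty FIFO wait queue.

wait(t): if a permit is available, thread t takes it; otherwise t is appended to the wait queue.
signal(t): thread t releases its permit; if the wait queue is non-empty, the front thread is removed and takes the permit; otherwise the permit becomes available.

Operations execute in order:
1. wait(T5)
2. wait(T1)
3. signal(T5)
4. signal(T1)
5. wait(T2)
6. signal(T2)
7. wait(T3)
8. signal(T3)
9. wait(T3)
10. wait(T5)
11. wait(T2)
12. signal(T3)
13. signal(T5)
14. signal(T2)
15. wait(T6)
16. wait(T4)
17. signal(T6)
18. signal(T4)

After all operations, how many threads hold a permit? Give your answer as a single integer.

Step 1: wait(T5) -> count=0 queue=[] holders={T5}
Step 2: wait(T1) -> count=0 queue=[T1] holders={T5}
Step 3: signal(T5) -> count=0 queue=[] holders={T1}
Step 4: signal(T1) -> count=1 queue=[] holders={none}
Step 5: wait(T2) -> count=0 queue=[] holders={T2}
Step 6: signal(T2) -> count=1 queue=[] holders={none}
Step 7: wait(T3) -> count=0 queue=[] holders={T3}
Step 8: signal(T3) -> count=1 queue=[] holders={none}
Step 9: wait(T3) -> count=0 queue=[] holders={T3}
Step 10: wait(T5) -> count=0 queue=[T5] holders={T3}
Step 11: wait(T2) -> count=0 queue=[T5,T2] holders={T3}
Step 12: signal(T3) -> count=0 queue=[T2] holders={T5}
Step 13: signal(T5) -> count=0 queue=[] holders={T2}
Step 14: signal(T2) -> count=1 queue=[] holders={none}
Step 15: wait(T6) -> count=0 queue=[] holders={T6}
Step 16: wait(T4) -> count=0 queue=[T4] holders={T6}
Step 17: signal(T6) -> count=0 queue=[] holders={T4}
Step 18: signal(T4) -> count=1 queue=[] holders={none}
Final holders: {none} -> 0 thread(s)

Answer: 0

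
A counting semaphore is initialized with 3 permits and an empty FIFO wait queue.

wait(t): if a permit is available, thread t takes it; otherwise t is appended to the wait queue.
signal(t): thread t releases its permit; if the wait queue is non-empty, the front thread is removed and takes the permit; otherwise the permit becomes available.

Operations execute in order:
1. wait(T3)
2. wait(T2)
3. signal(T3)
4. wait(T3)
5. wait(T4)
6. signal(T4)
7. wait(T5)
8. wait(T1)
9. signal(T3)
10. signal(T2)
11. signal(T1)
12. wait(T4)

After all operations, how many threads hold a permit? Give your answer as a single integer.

Answer: 2

Derivation:
Step 1: wait(T3) -> count=2 queue=[] holders={T3}
Step 2: wait(T2) -> count=1 queue=[] holders={T2,T3}
Step 3: signal(T3) -> count=2 queue=[] holders={T2}
Step 4: wait(T3) -> count=1 queue=[] holders={T2,T3}
Step 5: wait(T4) -> count=0 queue=[] holders={T2,T3,T4}
Step 6: signal(T4) -> count=1 queue=[] holders={T2,T3}
Step 7: wait(T5) -> count=0 queue=[] holders={T2,T3,T5}
Step 8: wait(T1) -> count=0 queue=[T1] holders={T2,T3,T5}
Step 9: signal(T3) -> count=0 queue=[] holders={T1,T2,T5}
Step 10: signal(T2) -> count=1 queue=[] holders={T1,T5}
Step 11: signal(T1) -> count=2 queue=[] holders={T5}
Step 12: wait(T4) -> count=1 queue=[] holders={T4,T5}
Final holders: {T4,T5} -> 2 thread(s)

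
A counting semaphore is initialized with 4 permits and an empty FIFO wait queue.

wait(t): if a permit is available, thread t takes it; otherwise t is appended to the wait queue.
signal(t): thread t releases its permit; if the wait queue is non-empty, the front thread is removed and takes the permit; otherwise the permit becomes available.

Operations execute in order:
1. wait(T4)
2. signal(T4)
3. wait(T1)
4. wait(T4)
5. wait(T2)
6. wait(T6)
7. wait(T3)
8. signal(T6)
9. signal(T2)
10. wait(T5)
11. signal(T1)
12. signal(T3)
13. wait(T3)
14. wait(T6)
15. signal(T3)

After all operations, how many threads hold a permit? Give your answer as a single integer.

Step 1: wait(T4) -> count=3 queue=[] holders={T4}
Step 2: signal(T4) -> count=4 queue=[] holders={none}
Step 3: wait(T1) -> count=3 queue=[] holders={T1}
Step 4: wait(T4) -> count=2 queue=[] holders={T1,T4}
Step 5: wait(T2) -> count=1 queue=[] holders={T1,T2,T4}
Step 6: wait(T6) -> count=0 queue=[] holders={T1,T2,T4,T6}
Step 7: wait(T3) -> count=0 queue=[T3] holders={T1,T2,T4,T6}
Step 8: signal(T6) -> count=0 queue=[] holders={T1,T2,T3,T4}
Step 9: signal(T2) -> count=1 queue=[] holders={T1,T3,T4}
Step 10: wait(T5) -> count=0 queue=[] holders={T1,T3,T4,T5}
Step 11: signal(T1) -> count=1 queue=[] holders={T3,T4,T5}
Step 12: signal(T3) -> count=2 queue=[] holders={T4,T5}
Step 13: wait(T3) -> count=1 queue=[] holders={T3,T4,T5}
Step 14: wait(T6) -> count=0 queue=[] holders={T3,T4,T5,T6}
Step 15: signal(T3) -> count=1 queue=[] holders={T4,T5,T6}
Final holders: {T4,T5,T6} -> 3 thread(s)

Answer: 3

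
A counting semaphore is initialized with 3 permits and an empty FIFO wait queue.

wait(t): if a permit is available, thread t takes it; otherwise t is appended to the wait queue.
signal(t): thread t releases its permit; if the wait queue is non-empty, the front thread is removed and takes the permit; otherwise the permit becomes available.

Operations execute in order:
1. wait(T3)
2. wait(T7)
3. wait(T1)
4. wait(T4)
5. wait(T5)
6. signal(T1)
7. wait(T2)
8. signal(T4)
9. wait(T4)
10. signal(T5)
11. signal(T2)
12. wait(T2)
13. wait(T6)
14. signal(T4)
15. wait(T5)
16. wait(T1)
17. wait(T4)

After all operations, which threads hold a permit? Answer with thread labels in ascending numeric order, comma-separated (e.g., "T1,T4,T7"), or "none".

Step 1: wait(T3) -> count=2 queue=[] holders={T3}
Step 2: wait(T7) -> count=1 queue=[] holders={T3,T7}
Step 3: wait(T1) -> count=0 queue=[] holders={T1,T3,T7}
Step 4: wait(T4) -> count=0 queue=[T4] holders={T1,T3,T7}
Step 5: wait(T5) -> count=0 queue=[T4,T5] holders={T1,T3,T7}
Step 6: signal(T1) -> count=0 queue=[T5] holders={T3,T4,T7}
Step 7: wait(T2) -> count=0 queue=[T5,T2] holders={T3,T4,T7}
Step 8: signal(T4) -> count=0 queue=[T2] holders={T3,T5,T7}
Step 9: wait(T4) -> count=0 queue=[T2,T4] holders={T3,T5,T7}
Step 10: signal(T5) -> count=0 queue=[T4] holders={T2,T3,T7}
Step 11: signal(T2) -> count=0 queue=[] holders={T3,T4,T7}
Step 12: wait(T2) -> count=0 queue=[T2] holders={T3,T4,T7}
Step 13: wait(T6) -> count=0 queue=[T2,T6] holders={T3,T4,T7}
Step 14: signal(T4) -> count=0 queue=[T6] holders={T2,T3,T7}
Step 15: wait(T5) -> count=0 queue=[T6,T5] holders={T2,T3,T7}
Step 16: wait(T1) -> count=0 queue=[T6,T5,T1] holders={T2,T3,T7}
Step 17: wait(T4) -> count=0 queue=[T6,T5,T1,T4] holders={T2,T3,T7}
Final holders: T2,T3,T7

Answer: T2,T3,T7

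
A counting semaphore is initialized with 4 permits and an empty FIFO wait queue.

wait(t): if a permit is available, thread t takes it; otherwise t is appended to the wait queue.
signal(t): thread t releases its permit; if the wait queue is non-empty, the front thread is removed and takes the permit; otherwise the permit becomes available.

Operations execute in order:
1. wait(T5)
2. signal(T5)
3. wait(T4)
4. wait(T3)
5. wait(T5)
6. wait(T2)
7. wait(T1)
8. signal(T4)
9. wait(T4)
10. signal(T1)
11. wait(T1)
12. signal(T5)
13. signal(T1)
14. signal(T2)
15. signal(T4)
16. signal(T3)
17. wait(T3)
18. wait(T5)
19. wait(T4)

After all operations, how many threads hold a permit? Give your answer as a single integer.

Step 1: wait(T5) -> count=3 queue=[] holders={T5}
Step 2: signal(T5) -> count=4 queue=[] holders={none}
Step 3: wait(T4) -> count=3 queue=[] holders={T4}
Step 4: wait(T3) -> count=2 queue=[] holders={T3,T4}
Step 5: wait(T5) -> count=1 queue=[] holders={T3,T4,T5}
Step 6: wait(T2) -> count=0 queue=[] holders={T2,T3,T4,T5}
Step 7: wait(T1) -> count=0 queue=[T1] holders={T2,T3,T4,T5}
Step 8: signal(T4) -> count=0 queue=[] holders={T1,T2,T3,T5}
Step 9: wait(T4) -> count=0 queue=[T4] holders={T1,T2,T3,T5}
Step 10: signal(T1) -> count=0 queue=[] holders={T2,T3,T4,T5}
Step 11: wait(T1) -> count=0 queue=[T1] holders={T2,T3,T4,T5}
Step 12: signal(T5) -> count=0 queue=[] holders={T1,T2,T3,T4}
Step 13: signal(T1) -> count=1 queue=[] holders={T2,T3,T4}
Step 14: signal(T2) -> count=2 queue=[] holders={T3,T4}
Step 15: signal(T4) -> count=3 queue=[] holders={T3}
Step 16: signal(T3) -> count=4 queue=[] holders={none}
Step 17: wait(T3) -> count=3 queue=[] holders={T3}
Step 18: wait(T5) -> count=2 queue=[] holders={T3,T5}
Step 19: wait(T4) -> count=1 queue=[] holders={T3,T4,T5}
Final holders: {T3,T4,T5} -> 3 thread(s)

Answer: 3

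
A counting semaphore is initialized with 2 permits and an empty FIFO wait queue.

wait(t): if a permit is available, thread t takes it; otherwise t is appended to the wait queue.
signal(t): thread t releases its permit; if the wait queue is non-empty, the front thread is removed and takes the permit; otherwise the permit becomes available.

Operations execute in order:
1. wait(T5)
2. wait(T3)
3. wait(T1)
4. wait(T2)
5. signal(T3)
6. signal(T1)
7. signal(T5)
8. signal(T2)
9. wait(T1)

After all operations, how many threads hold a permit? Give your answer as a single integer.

Answer: 1

Derivation:
Step 1: wait(T5) -> count=1 queue=[] holders={T5}
Step 2: wait(T3) -> count=0 queue=[] holders={T3,T5}
Step 3: wait(T1) -> count=0 queue=[T1] holders={T3,T5}
Step 4: wait(T2) -> count=0 queue=[T1,T2] holders={T3,T5}
Step 5: signal(T3) -> count=0 queue=[T2] holders={T1,T5}
Step 6: signal(T1) -> count=0 queue=[] holders={T2,T5}
Step 7: signal(T5) -> count=1 queue=[] holders={T2}
Step 8: signal(T2) -> count=2 queue=[] holders={none}
Step 9: wait(T1) -> count=1 queue=[] holders={T1}
Final holders: {T1} -> 1 thread(s)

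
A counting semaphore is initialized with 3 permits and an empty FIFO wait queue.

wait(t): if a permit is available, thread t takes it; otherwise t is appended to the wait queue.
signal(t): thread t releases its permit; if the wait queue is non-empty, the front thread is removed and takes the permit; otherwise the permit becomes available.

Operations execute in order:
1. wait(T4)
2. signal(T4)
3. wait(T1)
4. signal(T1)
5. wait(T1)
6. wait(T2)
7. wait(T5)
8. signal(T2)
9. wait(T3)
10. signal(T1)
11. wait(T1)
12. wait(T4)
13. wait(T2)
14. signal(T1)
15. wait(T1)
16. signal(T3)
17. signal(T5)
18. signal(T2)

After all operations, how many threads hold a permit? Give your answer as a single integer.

Step 1: wait(T4) -> count=2 queue=[] holders={T4}
Step 2: signal(T4) -> count=3 queue=[] holders={none}
Step 3: wait(T1) -> count=2 queue=[] holders={T1}
Step 4: signal(T1) -> count=3 queue=[] holders={none}
Step 5: wait(T1) -> count=2 queue=[] holders={T1}
Step 6: wait(T2) -> count=1 queue=[] holders={T1,T2}
Step 7: wait(T5) -> count=0 queue=[] holders={T1,T2,T5}
Step 8: signal(T2) -> count=1 queue=[] holders={T1,T5}
Step 9: wait(T3) -> count=0 queue=[] holders={T1,T3,T5}
Step 10: signal(T1) -> count=1 queue=[] holders={T3,T5}
Step 11: wait(T1) -> count=0 queue=[] holders={T1,T3,T5}
Step 12: wait(T4) -> count=0 queue=[T4] holders={T1,T3,T5}
Step 13: wait(T2) -> count=0 queue=[T4,T2] holders={T1,T3,T5}
Step 14: signal(T1) -> count=0 queue=[T2] holders={T3,T4,T5}
Step 15: wait(T1) -> count=0 queue=[T2,T1] holders={T3,T4,T5}
Step 16: signal(T3) -> count=0 queue=[T1] holders={T2,T4,T5}
Step 17: signal(T5) -> count=0 queue=[] holders={T1,T2,T4}
Step 18: signal(T2) -> count=1 queue=[] holders={T1,T4}
Final holders: {T1,T4} -> 2 thread(s)

Answer: 2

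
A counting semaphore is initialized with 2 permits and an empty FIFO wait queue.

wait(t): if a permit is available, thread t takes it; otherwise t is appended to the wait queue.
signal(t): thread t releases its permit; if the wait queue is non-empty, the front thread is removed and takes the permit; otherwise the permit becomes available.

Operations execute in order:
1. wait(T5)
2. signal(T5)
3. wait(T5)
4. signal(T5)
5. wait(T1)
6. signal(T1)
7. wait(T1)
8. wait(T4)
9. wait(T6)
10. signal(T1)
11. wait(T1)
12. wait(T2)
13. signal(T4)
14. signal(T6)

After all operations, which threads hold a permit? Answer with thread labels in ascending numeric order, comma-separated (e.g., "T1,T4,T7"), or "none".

Answer: T1,T2

Derivation:
Step 1: wait(T5) -> count=1 queue=[] holders={T5}
Step 2: signal(T5) -> count=2 queue=[] holders={none}
Step 3: wait(T5) -> count=1 queue=[] holders={T5}
Step 4: signal(T5) -> count=2 queue=[] holders={none}
Step 5: wait(T1) -> count=1 queue=[] holders={T1}
Step 6: signal(T1) -> count=2 queue=[] holders={none}
Step 7: wait(T1) -> count=1 queue=[] holders={T1}
Step 8: wait(T4) -> count=0 queue=[] holders={T1,T4}
Step 9: wait(T6) -> count=0 queue=[T6] holders={T1,T4}
Step 10: signal(T1) -> count=0 queue=[] holders={T4,T6}
Step 11: wait(T1) -> count=0 queue=[T1] holders={T4,T6}
Step 12: wait(T2) -> count=0 queue=[T1,T2] holders={T4,T6}
Step 13: signal(T4) -> count=0 queue=[T2] holders={T1,T6}
Step 14: signal(T6) -> count=0 queue=[] holders={T1,T2}
Final holders: T1,T2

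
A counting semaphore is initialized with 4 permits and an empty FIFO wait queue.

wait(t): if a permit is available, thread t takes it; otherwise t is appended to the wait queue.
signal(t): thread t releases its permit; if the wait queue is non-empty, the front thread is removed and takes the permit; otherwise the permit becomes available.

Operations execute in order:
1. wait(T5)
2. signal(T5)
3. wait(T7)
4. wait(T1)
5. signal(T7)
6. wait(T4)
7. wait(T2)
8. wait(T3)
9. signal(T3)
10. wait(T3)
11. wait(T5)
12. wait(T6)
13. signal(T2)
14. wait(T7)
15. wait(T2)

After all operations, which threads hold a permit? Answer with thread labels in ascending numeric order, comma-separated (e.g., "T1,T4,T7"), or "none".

Step 1: wait(T5) -> count=3 queue=[] holders={T5}
Step 2: signal(T5) -> count=4 queue=[] holders={none}
Step 3: wait(T7) -> count=3 queue=[] holders={T7}
Step 4: wait(T1) -> count=2 queue=[] holders={T1,T7}
Step 5: signal(T7) -> count=3 queue=[] holders={T1}
Step 6: wait(T4) -> count=2 queue=[] holders={T1,T4}
Step 7: wait(T2) -> count=1 queue=[] holders={T1,T2,T4}
Step 8: wait(T3) -> count=0 queue=[] holders={T1,T2,T3,T4}
Step 9: signal(T3) -> count=1 queue=[] holders={T1,T2,T4}
Step 10: wait(T3) -> count=0 queue=[] holders={T1,T2,T3,T4}
Step 11: wait(T5) -> count=0 queue=[T5] holders={T1,T2,T3,T4}
Step 12: wait(T6) -> count=0 queue=[T5,T6] holders={T1,T2,T3,T4}
Step 13: signal(T2) -> count=0 queue=[T6] holders={T1,T3,T4,T5}
Step 14: wait(T7) -> count=0 queue=[T6,T7] holders={T1,T3,T4,T5}
Step 15: wait(T2) -> count=0 queue=[T6,T7,T2] holders={T1,T3,T4,T5}
Final holders: T1,T3,T4,T5

Answer: T1,T3,T4,T5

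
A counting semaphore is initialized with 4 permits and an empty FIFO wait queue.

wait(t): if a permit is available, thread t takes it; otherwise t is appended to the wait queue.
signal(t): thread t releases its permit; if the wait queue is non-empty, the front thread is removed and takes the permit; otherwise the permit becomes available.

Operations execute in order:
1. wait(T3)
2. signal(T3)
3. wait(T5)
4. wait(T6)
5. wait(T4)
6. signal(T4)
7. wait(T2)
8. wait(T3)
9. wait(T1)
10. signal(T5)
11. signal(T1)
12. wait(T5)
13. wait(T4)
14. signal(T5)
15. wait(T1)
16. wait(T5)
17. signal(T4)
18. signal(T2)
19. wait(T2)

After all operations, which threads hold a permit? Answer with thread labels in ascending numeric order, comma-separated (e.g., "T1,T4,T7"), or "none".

Answer: T1,T3,T5,T6

Derivation:
Step 1: wait(T3) -> count=3 queue=[] holders={T3}
Step 2: signal(T3) -> count=4 queue=[] holders={none}
Step 3: wait(T5) -> count=3 queue=[] holders={T5}
Step 4: wait(T6) -> count=2 queue=[] holders={T5,T6}
Step 5: wait(T4) -> count=1 queue=[] holders={T4,T5,T6}
Step 6: signal(T4) -> count=2 queue=[] holders={T5,T6}
Step 7: wait(T2) -> count=1 queue=[] holders={T2,T5,T6}
Step 8: wait(T3) -> count=0 queue=[] holders={T2,T3,T5,T6}
Step 9: wait(T1) -> count=0 queue=[T1] holders={T2,T3,T5,T6}
Step 10: signal(T5) -> count=0 queue=[] holders={T1,T2,T3,T6}
Step 11: signal(T1) -> count=1 queue=[] holders={T2,T3,T6}
Step 12: wait(T5) -> count=0 queue=[] holders={T2,T3,T5,T6}
Step 13: wait(T4) -> count=0 queue=[T4] holders={T2,T3,T5,T6}
Step 14: signal(T5) -> count=0 queue=[] holders={T2,T3,T4,T6}
Step 15: wait(T1) -> count=0 queue=[T1] holders={T2,T3,T4,T6}
Step 16: wait(T5) -> count=0 queue=[T1,T5] holders={T2,T3,T4,T6}
Step 17: signal(T4) -> count=0 queue=[T5] holders={T1,T2,T3,T6}
Step 18: signal(T2) -> count=0 queue=[] holders={T1,T3,T5,T6}
Step 19: wait(T2) -> count=0 queue=[T2] holders={T1,T3,T5,T6}
Final holders: T1,T3,T5,T6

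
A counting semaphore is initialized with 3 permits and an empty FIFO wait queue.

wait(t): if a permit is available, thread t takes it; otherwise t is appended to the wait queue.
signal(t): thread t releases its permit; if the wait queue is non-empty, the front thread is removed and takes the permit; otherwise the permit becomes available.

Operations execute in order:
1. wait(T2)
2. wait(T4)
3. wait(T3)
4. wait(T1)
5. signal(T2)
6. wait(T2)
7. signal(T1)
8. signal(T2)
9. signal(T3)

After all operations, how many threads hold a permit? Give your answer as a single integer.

Step 1: wait(T2) -> count=2 queue=[] holders={T2}
Step 2: wait(T4) -> count=1 queue=[] holders={T2,T4}
Step 3: wait(T3) -> count=0 queue=[] holders={T2,T3,T4}
Step 4: wait(T1) -> count=0 queue=[T1] holders={T2,T3,T4}
Step 5: signal(T2) -> count=0 queue=[] holders={T1,T3,T4}
Step 6: wait(T2) -> count=0 queue=[T2] holders={T1,T3,T4}
Step 7: signal(T1) -> count=0 queue=[] holders={T2,T3,T4}
Step 8: signal(T2) -> count=1 queue=[] holders={T3,T4}
Step 9: signal(T3) -> count=2 queue=[] holders={T4}
Final holders: {T4} -> 1 thread(s)

Answer: 1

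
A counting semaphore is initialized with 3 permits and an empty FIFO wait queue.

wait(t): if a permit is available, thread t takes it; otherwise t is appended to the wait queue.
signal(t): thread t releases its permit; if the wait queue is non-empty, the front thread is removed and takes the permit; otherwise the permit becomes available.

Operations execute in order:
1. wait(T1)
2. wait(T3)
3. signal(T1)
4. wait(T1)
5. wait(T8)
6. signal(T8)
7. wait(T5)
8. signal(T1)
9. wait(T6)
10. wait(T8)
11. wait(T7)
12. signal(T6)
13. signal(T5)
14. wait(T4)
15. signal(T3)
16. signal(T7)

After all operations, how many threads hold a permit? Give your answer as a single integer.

Answer: 2

Derivation:
Step 1: wait(T1) -> count=2 queue=[] holders={T1}
Step 2: wait(T3) -> count=1 queue=[] holders={T1,T3}
Step 3: signal(T1) -> count=2 queue=[] holders={T3}
Step 4: wait(T1) -> count=1 queue=[] holders={T1,T3}
Step 5: wait(T8) -> count=0 queue=[] holders={T1,T3,T8}
Step 6: signal(T8) -> count=1 queue=[] holders={T1,T3}
Step 7: wait(T5) -> count=0 queue=[] holders={T1,T3,T5}
Step 8: signal(T1) -> count=1 queue=[] holders={T3,T5}
Step 9: wait(T6) -> count=0 queue=[] holders={T3,T5,T6}
Step 10: wait(T8) -> count=0 queue=[T8] holders={T3,T5,T6}
Step 11: wait(T7) -> count=0 queue=[T8,T7] holders={T3,T5,T6}
Step 12: signal(T6) -> count=0 queue=[T7] holders={T3,T5,T8}
Step 13: signal(T5) -> count=0 queue=[] holders={T3,T7,T8}
Step 14: wait(T4) -> count=0 queue=[T4] holders={T3,T7,T8}
Step 15: signal(T3) -> count=0 queue=[] holders={T4,T7,T8}
Step 16: signal(T7) -> count=1 queue=[] holders={T4,T8}
Final holders: {T4,T8} -> 2 thread(s)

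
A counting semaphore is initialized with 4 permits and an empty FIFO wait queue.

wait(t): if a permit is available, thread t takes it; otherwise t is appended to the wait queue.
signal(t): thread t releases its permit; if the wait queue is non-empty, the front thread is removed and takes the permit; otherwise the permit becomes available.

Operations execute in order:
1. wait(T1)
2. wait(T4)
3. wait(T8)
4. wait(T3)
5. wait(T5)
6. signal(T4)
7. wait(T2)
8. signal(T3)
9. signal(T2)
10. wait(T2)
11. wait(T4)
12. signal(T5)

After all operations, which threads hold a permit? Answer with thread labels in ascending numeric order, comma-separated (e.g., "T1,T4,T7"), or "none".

Step 1: wait(T1) -> count=3 queue=[] holders={T1}
Step 2: wait(T4) -> count=2 queue=[] holders={T1,T4}
Step 3: wait(T8) -> count=1 queue=[] holders={T1,T4,T8}
Step 4: wait(T3) -> count=0 queue=[] holders={T1,T3,T4,T8}
Step 5: wait(T5) -> count=0 queue=[T5] holders={T1,T3,T4,T8}
Step 6: signal(T4) -> count=0 queue=[] holders={T1,T3,T5,T8}
Step 7: wait(T2) -> count=0 queue=[T2] holders={T1,T3,T5,T8}
Step 8: signal(T3) -> count=0 queue=[] holders={T1,T2,T5,T8}
Step 9: signal(T2) -> count=1 queue=[] holders={T1,T5,T8}
Step 10: wait(T2) -> count=0 queue=[] holders={T1,T2,T5,T8}
Step 11: wait(T4) -> count=0 queue=[T4] holders={T1,T2,T5,T8}
Step 12: signal(T5) -> count=0 queue=[] holders={T1,T2,T4,T8}
Final holders: T1,T2,T4,T8

Answer: T1,T2,T4,T8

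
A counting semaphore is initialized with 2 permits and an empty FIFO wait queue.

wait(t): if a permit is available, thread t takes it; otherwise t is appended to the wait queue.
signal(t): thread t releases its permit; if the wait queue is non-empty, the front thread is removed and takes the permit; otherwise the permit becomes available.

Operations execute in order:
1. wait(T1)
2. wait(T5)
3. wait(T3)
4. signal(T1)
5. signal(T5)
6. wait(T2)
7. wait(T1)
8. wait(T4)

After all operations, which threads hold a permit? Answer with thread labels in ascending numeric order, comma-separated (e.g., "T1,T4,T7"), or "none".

Step 1: wait(T1) -> count=1 queue=[] holders={T1}
Step 2: wait(T5) -> count=0 queue=[] holders={T1,T5}
Step 3: wait(T3) -> count=0 queue=[T3] holders={T1,T5}
Step 4: signal(T1) -> count=0 queue=[] holders={T3,T5}
Step 5: signal(T5) -> count=1 queue=[] holders={T3}
Step 6: wait(T2) -> count=0 queue=[] holders={T2,T3}
Step 7: wait(T1) -> count=0 queue=[T1] holders={T2,T3}
Step 8: wait(T4) -> count=0 queue=[T1,T4] holders={T2,T3}
Final holders: T2,T3

Answer: T2,T3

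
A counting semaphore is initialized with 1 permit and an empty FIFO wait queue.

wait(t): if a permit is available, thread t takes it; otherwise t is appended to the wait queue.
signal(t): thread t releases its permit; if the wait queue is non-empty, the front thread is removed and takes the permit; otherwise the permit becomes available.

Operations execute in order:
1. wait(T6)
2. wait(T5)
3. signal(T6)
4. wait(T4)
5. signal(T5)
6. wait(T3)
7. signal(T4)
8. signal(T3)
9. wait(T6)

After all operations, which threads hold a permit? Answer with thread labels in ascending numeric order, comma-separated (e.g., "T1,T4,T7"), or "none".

Answer: T6

Derivation:
Step 1: wait(T6) -> count=0 queue=[] holders={T6}
Step 2: wait(T5) -> count=0 queue=[T5] holders={T6}
Step 3: signal(T6) -> count=0 queue=[] holders={T5}
Step 4: wait(T4) -> count=0 queue=[T4] holders={T5}
Step 5: signal(T5) -> count=0 queue=[] holders={T4}
Step 6: wait(T3) -> count=0 queue=[T3] holders={T4}
Step 7: signal(T4) -> count=0 queue=[] holders={T3}
Step 8: signal(T3) -> count=1 queue=[] holders={none}
Step 9: wait(T6) -> count=0 queue=[] holders={T6}
Final holders: T6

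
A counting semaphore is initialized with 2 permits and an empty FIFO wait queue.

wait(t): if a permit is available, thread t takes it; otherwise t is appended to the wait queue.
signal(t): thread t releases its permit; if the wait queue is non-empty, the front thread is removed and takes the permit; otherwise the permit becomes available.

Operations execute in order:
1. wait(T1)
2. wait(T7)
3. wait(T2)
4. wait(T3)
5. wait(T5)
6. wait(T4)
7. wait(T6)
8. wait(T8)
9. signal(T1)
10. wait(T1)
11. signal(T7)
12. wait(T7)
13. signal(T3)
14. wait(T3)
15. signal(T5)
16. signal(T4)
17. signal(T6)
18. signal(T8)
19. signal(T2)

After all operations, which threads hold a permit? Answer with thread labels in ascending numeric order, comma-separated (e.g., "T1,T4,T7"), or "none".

Answer: T1,T7

Derivation:
Step 1: wait(T1) -> count=1 queue=[] holders={T1}
Step 2: wait(T7) -> count=0 queue=[] holders={T1,T7}
Step 3: wait(T2) -> count=0 queue=[T2] holders={T1,T7}
Step 4: wait(T3) -> count=0 queue=[T2,T3] holders={T1,T7}
Step 5: wait(T5) -> count=0 queue=[T2,T3,T5] holders={T1,T7}
Step 6: wait(T4) -> count=0 queue=[T2,T3,T5,T4] holders={T1,T7}
Step 7: wait(T6) -> count=0 queue=[T2,T3,T5,T4,T6] holders={T1,T7}
Step 8: wait(T8) -> count=0 queue=[T2,T3,T5,T4,T6,T8] holders={T1,T7}
Step 9: signal(T1) -> count=0 queue=[T3,T5,T4,T6,T8] holders={T2,T7}
Step 10: wait(T1) -> count=0 queue=[T3,T5,T4,T6,T8,T1] holders={T2,T7}
Step 11: signal(T7) -> count=0 queue=[T5,T4,T6,T8,T1] holders={T2,T3}
Step 12: wait(T7) -> count=0 queue=[T5,T4,T6,T8,T1,T7] holders={T2,T3}
Step 13: signal(T3) -> count=0 queue=[T4,T6,T8,T1,T7] holders={T2,T5}
Step 14: wait(T3) -> count=0 queue=[T4,T6,T8,T1,T7,T3] holders={T2,T5}
Step 15: signal(T5) -> count=0 queue=[T6,T8,T1,T7,T3] holders={T2,T4}
Step 16: signal(T4) -> count=0 queue=[T8,T1,T7,T3] holders={T2,T6}
Step 17: signal(T6) -> count=0 queue=[T1,T7,T3] holders={T2,T8}
Step 18: signal(T8) -> count=0 queue=[T7,T3] holders={T1,T2}
Step 19: signal(T2) -> count=0 queue=[T3] holders={T1,T7}
Final holders: T1,T7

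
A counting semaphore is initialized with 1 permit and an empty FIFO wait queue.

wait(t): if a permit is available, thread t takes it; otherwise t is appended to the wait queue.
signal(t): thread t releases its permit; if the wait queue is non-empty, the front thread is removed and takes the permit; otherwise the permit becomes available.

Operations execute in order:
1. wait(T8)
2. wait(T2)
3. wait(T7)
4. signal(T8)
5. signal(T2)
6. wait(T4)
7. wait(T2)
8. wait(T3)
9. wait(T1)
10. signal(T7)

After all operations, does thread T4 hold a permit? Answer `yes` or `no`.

Answer: yes

Derivation:
Step 1: wait(T8) -> count=0 queue=[] holders={T8}
Step 2: wait(T2) -> count=0 queue=[T2] holders={T8}
Step 3: wait(T7) -> count=0 queue=[T2,T7] holders={T8}
Step 4: signal(T8) -> count=0 queue=[T7] holders={T2}
Step 5: signal(T2) -> count=0 queue=[] holders={T7}
Step 6: wait(T4) -> count=0 queue=[T4] holders={T7}
Step 7: wait(T2) -> count=0 queue=[T4,T2] holders={T7}
Step 8: wait(T3) -> count=0 queue=[T4,T2,T3] holders={T7}
Step 9: wait(T1) -> count=0 queue=[T4,T2,T3,T1] holders={T7}
Step 10: signal(T7) -> count=0 queue=[T2,T3,T1] holders={T4}
Final holders: {T4} -> T4 in holders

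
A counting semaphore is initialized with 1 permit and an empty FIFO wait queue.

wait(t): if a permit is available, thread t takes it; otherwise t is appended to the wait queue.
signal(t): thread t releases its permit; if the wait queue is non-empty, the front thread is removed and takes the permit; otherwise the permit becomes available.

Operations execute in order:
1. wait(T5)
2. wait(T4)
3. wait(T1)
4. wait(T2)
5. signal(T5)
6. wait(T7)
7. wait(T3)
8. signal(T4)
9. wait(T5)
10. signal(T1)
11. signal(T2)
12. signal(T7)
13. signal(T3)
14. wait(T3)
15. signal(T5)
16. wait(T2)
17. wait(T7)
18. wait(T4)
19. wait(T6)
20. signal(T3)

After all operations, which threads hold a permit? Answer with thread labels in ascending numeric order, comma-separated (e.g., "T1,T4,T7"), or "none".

Step 1: wait(T5) -> count=0 queue=[] holders={T5}
Step 2: wait(T4) -> count=0 queue=[T4] holders={T5}
Step 3: wait(T1) -> count=0 queue=[T4,T1] holders={T5}
Step 4: wait(T2) -> count=0 queue=[T4,T1,T2] holders={T5}
Step 5: signal(T5) -> count=0 queue=[T1,T2] holders={T4}
Step 6: wait(T7) -> count=0 queue=[T1,T2,T7] holders={T4}
Step 7: wait(T3) -> count=0 queue=[T1,T2,T7,T3] holders={T4}
Step 8: signal(T4) -> count=0 queue=[T2,T7,T3] holders={T1}
Step 9: wait(T5) -> count=0 queue=[T2,T7,T3,T5] holders={T1}
Step 10: signal(T1) -> count=0 queue=[T7,T3,T5] holders={T2}
Step 11: signal(T2) -> count=0 queue=[T3,T5] holders={T7}
Step 12: signal(T7) -> count=0 queue=[T5] holders={T3}
Step 13: signal(T3) -> count=0 queue=[] holders={T5}
Step 14: wait(T3) -> count=0 queue=[T3] holders={T5}
Step 15: signal(T5) -> count=0 queue=[] holders={T3}
Step 16: wait(T2) -> count=0 queue=[T2] holders={T3}
Step 17: wait(T7) -> count=0 queue=[T2,T7] holders={T3}
Step 18: wait(T4) -> count=0 queue=[T2,T7,T4] holders={T3}
Step 19: wait(T6) -> count=0 queue=[T2,T7,T4,T6] holders={T3}
Step 20: signal(T3) -> count=0 queue=[T7,T4,T6] holders={T2}
Final holders: T2

Answer: T2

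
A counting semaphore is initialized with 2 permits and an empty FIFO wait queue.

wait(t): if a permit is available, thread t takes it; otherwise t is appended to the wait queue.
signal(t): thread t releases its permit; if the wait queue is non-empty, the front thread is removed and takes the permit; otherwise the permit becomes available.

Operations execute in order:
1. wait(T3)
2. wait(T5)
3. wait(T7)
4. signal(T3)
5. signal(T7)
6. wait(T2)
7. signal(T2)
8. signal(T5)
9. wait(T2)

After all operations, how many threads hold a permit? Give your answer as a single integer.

Step 1: wait(T3) -> count=1 queue=[] holders={T3}
Step 2: wait(T5) -> count=0 queue=[] holders={T3,T5}
Step 3: wait(T7) -> count=0 queue=[T7] holders={T3,T5}
Step 4: signal(T3) -> count=0 queue=[] holders={T5,T7}
Step 5: signal(T7) -> count=1 queue=[] holders={T5}
Step 6: wait(T2) -> count=0 queue=[] holders={T2,T5}
Step 7: signal(T2) -> count=1 queue=[] holders={T5}
Step 8: signal(T5) -> count=2 queue=[] holders={none}
Step 9: wait(T2) -> count=1 queue=[] holders={T2}
Final holders: {T2} -> 1 thread(s)

Answer: 1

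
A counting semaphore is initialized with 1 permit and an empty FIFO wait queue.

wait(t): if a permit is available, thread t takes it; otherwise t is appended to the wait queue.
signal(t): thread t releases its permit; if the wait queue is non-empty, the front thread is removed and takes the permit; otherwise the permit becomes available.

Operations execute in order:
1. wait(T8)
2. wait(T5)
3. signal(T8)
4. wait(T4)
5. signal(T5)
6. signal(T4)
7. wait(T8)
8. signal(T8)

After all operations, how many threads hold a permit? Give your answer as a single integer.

Answer: 0

Derivation:
Step 1: wait(T8) -> count=0 queue=[] holders={T8}
Step 2: wait(T5) -> count=0 queue=[T5] holders={T8}
Step 3: signal(T8) -> count=0 queue=[] holders={T5}
Step 4: wait(T4) -> count=0 queue=[T4] holders={T5}
Step 5: signal(T5) -> count=0 queue=[] holders={T4}
Step 6: signal(T4) -> count=1 queue=[] holders={none}
Step 7: wait(T8) -> count=0 queue=[] holders={T8}
Step 8: signal(T8) -> count=1 queue=[] holders={none}
Final holders: {none} -> 0 thread(s)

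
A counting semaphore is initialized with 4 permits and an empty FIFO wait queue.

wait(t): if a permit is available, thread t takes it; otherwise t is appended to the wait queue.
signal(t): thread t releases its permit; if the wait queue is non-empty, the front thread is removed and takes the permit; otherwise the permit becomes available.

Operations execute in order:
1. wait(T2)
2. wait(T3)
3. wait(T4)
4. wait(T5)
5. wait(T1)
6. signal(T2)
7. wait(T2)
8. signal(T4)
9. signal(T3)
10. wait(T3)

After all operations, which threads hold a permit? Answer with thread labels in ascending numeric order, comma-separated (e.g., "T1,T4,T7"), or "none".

Answer: T1,T2,T3,T5

Derivation:
Step 1: wait(T2) -> count=3 queue=[] holders={T2}
Step 2: wait(T3) -> count=2 queue=[] holders={T2,T3}
Step 3: wait(T4) -> count=1 queue=[] holders={T2,T3,T4}
Step 4: wait(T5) -> count=0 queue=[] holders={T2,T3,T4,T5}
Step 5: wait(T1) -> count=0 queue=[T1] holders={T2,T3,T4,T5}
Step 6: signal(T2) -> count=0 queue=[] holders={T1,T3,T4,T5}
Step 7: wait(T2) -> count=0 queue=[T2] holders={T1,T3,T4,T5}
Step 8: signal(T4) -> count=0 queue=[] holders={T1,T2,T3,T5}
Step 9: signal(T3) -> count=1 queue=[] holders={T1,T2,T5}
Step 10: wait(T3) -> count=0 queue=[] holders={T1,T2,T3,T5}
Final holders: T1,T2,T3,T5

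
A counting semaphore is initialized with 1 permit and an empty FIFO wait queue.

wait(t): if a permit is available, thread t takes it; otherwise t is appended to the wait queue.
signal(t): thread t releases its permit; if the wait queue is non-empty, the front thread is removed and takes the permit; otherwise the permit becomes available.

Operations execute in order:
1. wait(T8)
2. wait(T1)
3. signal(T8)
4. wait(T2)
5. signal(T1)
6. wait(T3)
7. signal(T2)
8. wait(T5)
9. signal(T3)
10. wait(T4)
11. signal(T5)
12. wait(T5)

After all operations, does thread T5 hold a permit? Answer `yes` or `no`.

Answer: no

Derivation:
Step 1: wait(T8) -> count=0 queue=[] holders={T8}
Step 2: wait(T1) -> count=0 queue=[T1] holders={T8}
Step 3: signal(T8) -> count=0 queue=[] holders={T1}
Step 4: wait(T2) -> count=0 queue=[T2] holders={T1}
Step 5: signal(T1) -> count=0 queue=[] holders={T2}
Step 6: wait(T3) -> count=0 queue=[T3] holders={T2}
Step 7: signal(T2) -> count=0 queue=[] holders={T3}
Step 8: wait(T5) -> count=0 queue=[T5] holders={T3}
Step 9: signal(T3) -> count=0 queue=[] holders={T5}
Step 10: wait(T4) -> count=0 queue=[T4] holders={T5}
Step 11: signal(T5) -> count=0 queue=[] holders={T4}
Step 12: wait(T5) -> count=0 queue=[T5] holders={T4}
Final holders: {T4} -> T5 not in holders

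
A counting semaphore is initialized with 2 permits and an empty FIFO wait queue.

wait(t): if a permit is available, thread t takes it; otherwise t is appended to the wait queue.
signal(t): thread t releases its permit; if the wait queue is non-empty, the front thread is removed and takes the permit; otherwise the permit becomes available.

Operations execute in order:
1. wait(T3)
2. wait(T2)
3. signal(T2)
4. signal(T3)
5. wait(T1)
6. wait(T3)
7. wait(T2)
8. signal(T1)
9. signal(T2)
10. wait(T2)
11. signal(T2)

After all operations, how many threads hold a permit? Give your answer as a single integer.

Step 1: wait(T3) -> count=1 queue=[] holders={T3}
Step 2: wait(T2) -> count=0 queue=[] holders={T2,T3}
Step 3: signal(T2) -> count=1 queue=[] holders={T3}
Step 4: signal(T3) -> count=2 queue=[] holders={none}
Step 5: wait(T1) -> count=1 queue=[] holders={T1}
Step 6: wait(T3) -> count=0 queue=[] holders={T1,T3}
Step 7: wait(T2) -> count=0 queue=[T2] holders={T1,T3}
Step 8: signal(T1) -> count=0 queue=[] holders={T2,T3}
Step 9: signal(T2) -> count=1 queue=[] holders={T3}
Step 10: wait(T2) -> count=0 queue=[] holders={T2,T3}
Step 11: signal(T2) -> count=1 queue=[] holders={T3}
Final holders: {T3} -> 1 thread(s)

Answer: 1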